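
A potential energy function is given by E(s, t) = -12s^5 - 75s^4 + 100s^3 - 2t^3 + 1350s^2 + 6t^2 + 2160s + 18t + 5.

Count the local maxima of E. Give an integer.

E separates as a function of s plus a function of t, so ∇E=0 decouples.
∂E/∂s = -60(s - 3)(s + 1)(s + 3)(s + 4) = 0 at s ∈ {-4, -3, -1, 3}; ∂E/∂t = -6(t - 3)(t + 1) = 0 at t ∈ {-1, 3}.
The Hessian is diagonal: diag(E_ss, E_tt). Second derivatives: E_ss(-4)=1260, E_ss(-3)=-720, E_ss(-1)=1440, E_ss(3)=-10080; E_tt(-1)=24, E_tt(3)=-24.
Local maxima occur where both diagonal entries negative: (-3, 3), (3, 3). Count: 2.

2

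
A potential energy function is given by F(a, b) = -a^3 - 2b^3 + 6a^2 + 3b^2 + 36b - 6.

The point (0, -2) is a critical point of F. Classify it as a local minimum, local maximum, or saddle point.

The mixed partial ∂²F/∂a∂b is 0, so the Hessian at any point is diag(F_aa, F_bb) = diag(6(-a + 2), 6(-2b + 1)).
At (0, -2): H = diag(12, 30).
Both eigenvalues are positive, so H is positive definite: a local minimum.

local minimum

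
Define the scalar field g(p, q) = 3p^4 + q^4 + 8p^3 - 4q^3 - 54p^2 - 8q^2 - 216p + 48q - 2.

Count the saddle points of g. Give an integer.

4

g separates as a function of p plus a function of q, so ∇g=0 decouples.
∂g/∂p = 12(p - 3)(p + 2)(p + 3) = 0 at p ∈ {-3, -2, 3}; ∂g/∂q = 4(q - 3)(q - 2)(q + 2) = 0 at q ∈ {-2, 2, 3}.
The Hessian is diagonal: diag(g_pp, g_qq). Second derivatives: g_pp(-3)=72, g_pp(-2)=-60, g_pp(3)=360; g_qq(-2)=80, g_qq(2)=-16, g_qq(3)=20.
Saddle points occur where the two diagonal entries have opposite signs: (-3, 2), (-2, -2), (-2, 3), (3, 2). Count: 4.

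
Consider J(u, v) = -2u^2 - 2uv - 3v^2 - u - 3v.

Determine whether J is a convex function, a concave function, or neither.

J is quadratic, so its Hessian is the constant matrix H = [[-4, -2], [-2, -6]].
det(H) = 20, tr(H) = -10.
det(H) > 0 and tr(H) < 0, so H is negative definite everywhere: concave.

concave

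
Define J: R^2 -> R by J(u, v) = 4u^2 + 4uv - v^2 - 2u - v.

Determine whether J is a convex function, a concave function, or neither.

J is quadratic, so its Hessian is the constant matrix H = [[8, 4], [4, -2]].
det(H) = -32, tr(H) = 6.
det(H) < 0, so H is indefinite: neither convex nor concave.

neither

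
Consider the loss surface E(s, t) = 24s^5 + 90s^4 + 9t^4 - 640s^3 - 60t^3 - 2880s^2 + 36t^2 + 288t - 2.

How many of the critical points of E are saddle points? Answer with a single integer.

E separates as a function of s plus a function of t, so ∇E=0 decouples.
∂E/∂s = 120s(s - 4)(s + 3)(s + 4) = 0 at s ∈ {-4, -3, 0, 4}; ∂E/∂t = 36(t - 4)(t - 2)(t + 1) = 0 at t ∈ {-1, 2, 4}.
The Hessian is diagonal: diag(E_ss, E_tt). Second derivatives: E_ss(-4)=-3840, E_ss(-3)=2520, E_ss(0)=-5760, E_ss(4)=26880; E_tt(-1)=540, E_tt(2)=-216, E_tt(4)=360.
Saddle points occur where the two diagonal entries have opposite signs: (-4, -1), (-4, 4), (-3, 2), (0, -1), (0, 4), (4, 2). Count: 6.

6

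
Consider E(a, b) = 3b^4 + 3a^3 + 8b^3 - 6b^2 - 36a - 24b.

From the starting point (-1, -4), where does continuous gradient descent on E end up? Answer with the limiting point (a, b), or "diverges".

(2, -2)

E is separable, so gradient descent decouples: a follows -∂E/∂a, b follows -∂E/∂b.
∂E/∂a = 9(a - 2)(a + 2); at a=-1 this is -27, so a increases.
∂E/∂b = 12(b - 1)(b + 1)(b + 2); at b=-4 this is -360, so b increases.
a converges to its nearest critical value 2 (a local min of the a-part); b converges to -2. The iterate converges to (2, -2).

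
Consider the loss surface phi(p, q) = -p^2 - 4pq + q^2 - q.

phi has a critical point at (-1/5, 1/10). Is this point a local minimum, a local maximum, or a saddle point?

saddle point

The Hessian of phi is constant: H = [[-2, -4], [-4, 2]].
det(H) = (-2)·2 − (-4)² = -20.
Since det(H) < 0, H is indefinite and the critical point is a saddle point.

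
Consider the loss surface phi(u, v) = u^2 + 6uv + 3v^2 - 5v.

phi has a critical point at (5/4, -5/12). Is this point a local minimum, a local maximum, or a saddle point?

saddle point

The Hessian of phi is constant: H = [[2, 6], [6, 6]].
det(H) = 2·6 − 6² = -24.
Since det(H) < 0, H is indefinite and the critical point is a saddle point.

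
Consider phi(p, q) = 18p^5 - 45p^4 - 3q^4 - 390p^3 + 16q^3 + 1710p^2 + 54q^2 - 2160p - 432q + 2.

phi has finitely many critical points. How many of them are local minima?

2

phi separates as a function of p plus a function of q, so ∇phi=0 decouples.
∂phi/∂p = 90(p - 3)(p - 2)(p - 1)(p + 4) = 0 at p ∈ {-4, 1, 2, 3}; ∂phi/∂q = -12(q - 4)(q - 3)(q + 3) = 0 at q ∈ {-3, 3, 4}.
The Hessian is diagonal: diag(phi_pp, phi_qq). Second derivatives: phi_pp(-4)=-18900, phi_pp(1)=900, phi_pp(2)=-540, phi_pp(3)=1260; phi_qq(-3)=-504, phi_qq(3)=72, phi_qq(4)=-84.
Local minima occur where both diagonal entries positive: (1, 3), (3, 3). Count: 2.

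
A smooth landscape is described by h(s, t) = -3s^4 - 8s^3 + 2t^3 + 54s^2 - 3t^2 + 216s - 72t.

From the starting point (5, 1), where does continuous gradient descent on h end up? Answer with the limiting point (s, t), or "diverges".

h is separable, so gradient descent decouples: s follows -∂h/∂s, t follows -∂h/∂t.
∂h/∂s = -12(s - 3)(s + 2)(s + 3); at s=5 this is -1344, so s increases.
∂h/∂t = 6(t - 4)(t + 3); at t=1 this is -72, so t increases.
The s-coordinate has no critical point in that direction and runs off to infinity.

diverges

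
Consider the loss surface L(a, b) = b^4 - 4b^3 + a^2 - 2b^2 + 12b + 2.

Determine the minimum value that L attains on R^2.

-7

L(a,b) separates as P(a) + Q(b) + 2, so its minimum is min P + min Q + 2.
P'(a) = 2a vanishes at a ∈ {0}; Q'(b) = 4(b - 3)(b - 1)(b + 1) vanishes at b ∈ {-1, 1, 3}.
Local minima of P (where P''>0): P(0)=0. Local minima of Q: Q(-1)=-9, Q(3)=-9.
So the global minimum of L is P(0) + Q(-1) + 2 = 0 − 9 + 2 = -7, attained at (0, -1).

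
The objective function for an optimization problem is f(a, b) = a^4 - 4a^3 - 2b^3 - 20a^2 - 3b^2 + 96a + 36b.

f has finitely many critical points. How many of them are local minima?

f separates as a function of a plus a function of b, so ∇f=0 decouples.
∂f/∂a = 4(a - 4)(a - 2)(a + 3) = 0 at a ∈ {-3, 2, 4}; ∂f/∂b = -6(b - 2)(b + 3) = 0 at b ∈ {-3, 2}.
The Hessian is diagonal: diag(f_aa, f_bb). Second derivatives: f_aa(-3)=140, f_aa(2)=-40, f_aa(4)=56; f_bb(-3)=30, f_bb(2)=-30.
Local minima occur where both diagonal entries positive: (-3, -3), (4, -3). Count: 2.

2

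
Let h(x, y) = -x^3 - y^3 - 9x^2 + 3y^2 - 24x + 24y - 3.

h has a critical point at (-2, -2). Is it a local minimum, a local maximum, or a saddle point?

The mixed partial ∂²h/∂x∂y is 0, so the Hessian at any point is diag(h_xx, h_yy) = diag(-6(x + 3), 6(-y + 1)).
At (-2, -2): H = diag(-6, 18).
The eigenvalues have opposite signs, so H is indefinite: a saddle point.

saddle point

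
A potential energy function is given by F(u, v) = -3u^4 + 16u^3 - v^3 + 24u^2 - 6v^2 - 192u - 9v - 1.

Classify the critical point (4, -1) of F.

The mixed partial ∂²F/∂u∂v is 0, so the Hessian at any point is diag(F_uu, F_vv) = diag(12(-3u^2 + 8u + 4), -6(v + 2)).
At (4, -1): H = diag(-144, -6).
Both eigenvalues are negative, so H is negative definite: a local maximum.

local maximum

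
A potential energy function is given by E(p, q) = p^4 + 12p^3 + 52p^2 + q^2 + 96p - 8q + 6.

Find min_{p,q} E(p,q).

-74

E(p,q) separates as A(p) + B(q) + 6, so its minimum is min A + min B + 6.
A'(p) = 4(p + 2)(p + 3)(p + 4) vanishes at p ∈ {-4, -3, -2}; B'(q) = 2q - 8 vanishes at q ∈ {4}.
Local minima of A (where A''>0): A(-4)=-64, A(-2)=-64. Local minima of B: B(4)=-16.
So the global minimum of E is A(-4) + B(4) + 6 = -64 − 16 + 6 = -74, attained at (-4, 4).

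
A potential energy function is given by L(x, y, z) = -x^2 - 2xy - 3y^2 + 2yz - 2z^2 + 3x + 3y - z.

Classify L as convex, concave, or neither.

L is quadratic, so its Hessian is the constant matrix H = [[-2, -2, 0], [-2, -6, 2], [0, 2, -4]].
Leading principal minors: -2, 8, -24.
Signs alternate −, +, − ⇒ H ≺ 0 ⇒ concave.

concave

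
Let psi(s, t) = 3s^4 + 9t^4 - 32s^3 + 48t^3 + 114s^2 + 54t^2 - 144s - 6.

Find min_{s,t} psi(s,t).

psi(s,t) separates as P(s) + Q(t) − 6, so its minimum is min P + min Q − 6.
P'(s) = 12(s - 4)(s - 3)(s - 1) vanishes at s ∈ {1, 3, 4}; Q'(t) = 36t(t + 1)(t + 3) vanishes at t ∈ {-3, -1, 0}.
Local minima of P (where P''>0): P(1)=-59, P(4)=-32. Local minima of Q: Q(-3)=-81, Q(0)=0.
So the global minimum of psi is P(1) + Q(-3) − 6 = -59 − 81 − 6 = -146, attained at (1, -3).

-146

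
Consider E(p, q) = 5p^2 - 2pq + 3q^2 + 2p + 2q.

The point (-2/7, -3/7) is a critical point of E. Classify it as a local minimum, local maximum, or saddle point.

The Hessian of E is constant: H = [[10, -2], [-2, 6]].
det(H) = 10·6 − (-2)² = 56.
det(H) > 0 and tr(H) = 16 > 0, so H is positive definite and the point is a local minimum.

local minimum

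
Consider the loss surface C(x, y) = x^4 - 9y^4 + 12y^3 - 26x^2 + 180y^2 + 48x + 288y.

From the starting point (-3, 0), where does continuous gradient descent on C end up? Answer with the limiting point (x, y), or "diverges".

C is separable, so gradient descent decouples: x follows -∂C/∂x, y follows -∂C/∂y.
∂C/∂x = 4(x - 3)(x - 1)(x + 4); at x=-3 this is 96, so x decreases.
∂C/∂y = -36(y - 4)(y + 1)(y + 2); at y=0 this is 288, so y decreases.
x converges to its nearest critical value -4 (a local min of the x-part); y converges to -1. The iterate converges to (-4, -1).

(-4, -1)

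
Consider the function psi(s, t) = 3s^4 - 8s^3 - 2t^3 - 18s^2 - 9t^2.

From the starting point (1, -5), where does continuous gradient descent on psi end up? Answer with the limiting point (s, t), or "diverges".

psi is separable, so gradient descent decouples: s follows -∂psi/∂s, t follows -∂psi/∂t.
∂psi/∂s = 12s(s - 3)(s + 1); at s=1 this is -48, so s increases.
∂psi/∂t = -6t(t + 3); at t=-5 this is -60, so t increases.
s converges to its nearest critical value 3 (a local min of the s-part); t converges to -3. The iterate converges to (3, -3).

(3, -3)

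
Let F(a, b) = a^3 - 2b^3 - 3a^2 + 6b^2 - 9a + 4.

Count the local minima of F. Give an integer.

1

F separates as a function of a plus a function of b, so ∇F=0 decouples.
∂F/∂a = 3(a - 3)(a + 1) = 0 at a ∈ {-1, 3}; ∂F/∂b = -6b(b - 2) = 0 at b ∈ {0, 2}.
The Hessian is diagonal: diag(F_aa, F_bb). Second derivatives: F_aa(-1)=-12, F_aa(3)=12; F_bb(0)=12, F_bb(2)=-12.
Local minima occur where both diagonal entries positive: (3, 0). Count: 1.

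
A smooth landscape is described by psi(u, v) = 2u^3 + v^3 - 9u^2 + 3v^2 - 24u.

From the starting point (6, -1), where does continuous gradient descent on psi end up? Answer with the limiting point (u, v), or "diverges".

(4, 0)

psi is separable, so gradient descent decouples: u follows -∂psi/∂u, v follows -∂psi/∂v.
∂psi/∂u = 6(u - 4)(u + 1); at u=6 this is 84, so u decreases.
∂psi/∂v = 3v(v + 2); at v=-1 this is -3, so v increases.
u converges to its nearest critical value 4 (a local min of the u-part); v converges to 0. The iterate converges to (4, 0).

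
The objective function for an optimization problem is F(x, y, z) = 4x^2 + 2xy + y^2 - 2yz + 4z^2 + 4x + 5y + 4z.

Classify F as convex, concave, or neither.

F is quadratic, so its Hessian is the constant matrix H = [[8, 2, 0], [2, 2, -2], [0, -2, 8]].
Leading principal minors: 8, 12, 64.
All positive ⇒ H ≻ 0 ⇒ convex.

convex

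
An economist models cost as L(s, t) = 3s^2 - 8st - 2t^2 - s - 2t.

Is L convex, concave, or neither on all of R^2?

neither

L is quadratic, so its Hessian is the constant matrix H = [[6, -8], [-8, -4]].
det(H) = -88, tr(H) = 2.
det(H) < 0, so H is indefinite: neither convex nor concave.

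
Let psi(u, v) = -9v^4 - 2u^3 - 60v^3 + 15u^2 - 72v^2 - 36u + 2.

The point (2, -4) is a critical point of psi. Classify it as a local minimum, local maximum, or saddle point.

saddle point

The mixed partial ∂²psi/∂u∂v is 0, so the Hessian at any point is diag(psi_uu, psi_vv) = diag(6(-2u + 5), -36(3v^2 + 10v + 4)).
At (2, -4): H = diag(6, -432).
The eigenvalues have opposite signs, so H is indefinite: a saddle point.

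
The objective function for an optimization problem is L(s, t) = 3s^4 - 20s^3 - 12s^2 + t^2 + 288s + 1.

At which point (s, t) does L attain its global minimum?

(-2, 0)

L(s,t) separates as P(s) + Q(t) + 1, so its minimum is min P + min Q + 1.
P'(s) = 12(s - 4)(s - 3)(s + 2) vanishes at s ∈ {-2, 3, 4}; Q'(t) = 2t vanishes at t ∈ {0}.
Local minima of P (where P''>0): P(-2)=-416, P(4)=448. Local minima of Q: Q(0)=0.
So the global minimum of L is P(-2) + Q(0) + 1 = -416 + 0 + 1 = -415, attained at (-2, 0).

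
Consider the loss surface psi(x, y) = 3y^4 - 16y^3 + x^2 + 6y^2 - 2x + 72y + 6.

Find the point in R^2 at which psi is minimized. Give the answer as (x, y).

psi(x,y) separates as P(x) + Q(y) + 6, so its minimum is min P + min Q + 6.
P'(x) = 2x - 2 vanishes at x ∈ {1}; Q'(y) = 12(y - 3)(y - 2)(y + 1) vanishes at y ∈ {-1, 2, 3}.
Local minima of P (where P''>0): P(1)=-1. Local minima of Q: Q(-1)=-47, Q(3)=81.
So the global minimum of psi is P(1) + Q(-1) + 6 = -1 − 47 + 6 = -42, attained at (1, -1).

(1, -1)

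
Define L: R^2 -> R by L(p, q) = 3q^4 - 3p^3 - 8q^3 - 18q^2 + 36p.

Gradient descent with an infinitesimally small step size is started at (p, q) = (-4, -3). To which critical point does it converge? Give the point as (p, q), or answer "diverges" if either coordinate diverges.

(-2, -1)

L is separable, so gradient descent decouples: p follows -∂L/∂p, q follows -∂L/∂q.
∂L/∂p = -9(p - 2)(p + 2); at p=-4 this is -108, so p increases.
∂L/∂q = 12q(q - 3)(q + 1); at q=-3 this is -432, so q increases.
p converges to its nearest critical value -2 (a local min of the p-part); q converges to -1. The iterate converges to (-2, -1).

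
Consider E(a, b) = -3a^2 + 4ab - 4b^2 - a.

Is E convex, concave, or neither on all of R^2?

E is quadratic, so its Hessian is the constant matrix H = [[-6, 4], [4, -8]].
det(H) = 32, tr(H) = -14.
det(H) > 0 and tr(H) < 0, so H is negative definite everywhere: concave.

concave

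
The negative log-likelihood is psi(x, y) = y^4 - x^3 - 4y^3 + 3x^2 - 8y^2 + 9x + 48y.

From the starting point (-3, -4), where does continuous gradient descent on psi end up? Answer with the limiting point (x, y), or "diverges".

psi is separable, so gradient descent decouples: x follows -∂psi/∂x, y follows -∂psi/∂y.
∂psi/∂x = -3(x - 3)(x + 1); at x=-3 this is -36, so x increases.
∂psi/∂y = 4(y - 3)(y - 2)(y + 2); at y=-4 this is -336, so y increases.
x converges to its nearest critical value -1 (a local min of the x-part); y converges to -2. The iterate converges to (-1, -2).

(-1, -2)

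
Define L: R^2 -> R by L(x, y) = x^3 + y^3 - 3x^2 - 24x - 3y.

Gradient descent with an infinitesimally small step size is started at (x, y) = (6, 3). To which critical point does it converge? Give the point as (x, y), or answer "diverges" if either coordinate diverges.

(4, 1)

L is separable, so gradient descent decouples: x follows -∂L/∂x, y follows -∂L/∂y.
∂L/∂x = 3(x - 4)(x + 2); at x=6 this is 48, so x decreases.
∂L/∂y = 3(y - 1)(y + 1); at y=3 this is 24, so y decreases.
x converges to its nearest critical value 4 (a local min of the x-part); y converges to 1. The iterate converges to (4, 1).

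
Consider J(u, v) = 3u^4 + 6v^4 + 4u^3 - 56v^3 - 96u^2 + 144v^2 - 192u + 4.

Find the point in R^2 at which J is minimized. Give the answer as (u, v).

(4, 0)

J(u,v) separates as P(u) + Q(v) + 4, so its minimum is min P + min Q + 4.
P'(u) = 12(u - 4)(u + 1)(u + 4) vanishes at u ∈ {-4, -1, 4}; Q'(v) = 24v(v - 4)(v - 3) vanishes at v ∈ {0, 3, 4}.
Local minima of P (where P''>0): P(-4)=-256, P(4)=-1280. Local minima of Q: Q(0)=0, Q(4)=256.
So the global minimum of J is P(4) + Q(0) + 4 = -1280 + 0 + 4 = -1276, attained at (4, 0).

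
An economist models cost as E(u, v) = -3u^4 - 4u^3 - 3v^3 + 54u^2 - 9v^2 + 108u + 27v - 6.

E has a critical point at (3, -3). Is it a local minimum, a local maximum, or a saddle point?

saddle point

The mixed partial ∂²E/∂u∂v is 0, so the Hessian at any point is diag(E_uu, E_vv) = diag(12(-3u^2 - 2u + 9), -18(v + 1)).
At (3, -3): H = diag(-288, 36).
The eigenvalues have opposite signs, so H is indefinite: a saddle point.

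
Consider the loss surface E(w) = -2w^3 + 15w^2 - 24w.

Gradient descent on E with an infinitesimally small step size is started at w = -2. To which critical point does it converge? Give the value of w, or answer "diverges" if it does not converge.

1

E'(w) = -6(w - 4)(w - 1), so E'(-2) = -108.
Gradient descent moves in the -E' direction, i.e. w is increasing.
The nearest critical point in that direction is w = 1, where E'' = 18 > 0 (a local minimum). The iterate converges there.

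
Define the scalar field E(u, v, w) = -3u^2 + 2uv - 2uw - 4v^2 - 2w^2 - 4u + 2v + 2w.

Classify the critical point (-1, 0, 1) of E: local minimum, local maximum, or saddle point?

The Hessian is constant: H = [[-6, 2, -2], [2, -8, 0], [-2, 0, -4]].
Leading principal minors: Δ₁ = -6, Δ₂ = 44, Δ₃ = -144.
The minors alternate sign starting negative (−, +, −), so H is negative definite: a local maximum.

local maximum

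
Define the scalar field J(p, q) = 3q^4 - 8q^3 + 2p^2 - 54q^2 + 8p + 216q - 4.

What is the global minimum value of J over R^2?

-687

J(p,q) separates as A(p) + B(q) − 4, so its minimum is min A + min B − 4.
A'(p) = 4p + 8 vanishes at p ∈ {-2}; B'(q) = 12(q - 3)(q - 2)(q + 3) vanishes at q ∈ {-3, 2, 3}.
Local minima of A (where A''>0): A(-2)=-8. Local minima of B: B(-3)=-675, B(3)=189.
So the global minimum of J is A(-2) + B(-3) − 4 = -8 − 675 − 4 = -687, attained at (-2, -3).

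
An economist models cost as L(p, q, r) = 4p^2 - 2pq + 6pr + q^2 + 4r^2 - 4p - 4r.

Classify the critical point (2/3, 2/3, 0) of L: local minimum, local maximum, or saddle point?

The Hessian is constant: H = [[8, -2, 6], [-2, 2, 0], [6, 0, 8]].
Leading principal minors: Δ₁ = 8, Δ₂ = 12, Δ₃ = 24.
All leading minors are positive, so H is positive definite: a local minimum.

local minimum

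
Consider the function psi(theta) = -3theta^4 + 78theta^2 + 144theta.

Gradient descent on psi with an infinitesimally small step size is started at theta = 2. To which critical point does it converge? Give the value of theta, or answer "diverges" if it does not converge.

psi'(theta) = -12(theta - 4)(theta + 1)(theta + 3), so psi'(2) = 360.
Gradient descent moves in the -psi' direction, i.e. theta is decreasing.
The nearest critical point in that direction is theta = -1, where psi'' = 120 > 0 (a local minimum). The iterate converges there.

-1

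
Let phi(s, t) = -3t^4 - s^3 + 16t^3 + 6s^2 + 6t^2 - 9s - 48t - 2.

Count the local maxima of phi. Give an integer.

2

phi separates as a function of s plus a function of t, so ∇phi=0 decouples.
∂phi/∂s = -3(s - 3)(s - 1) = 0 at s ∈ {1, 3}; ∂phi/∂t = -12(t - 4)(t - 1)(t + 1) = 0 at t ∈ {-1, 1, 4}.
The Hessian is diagonal: diag(phi_ss, phi_tt). Second derivatives: phi_ss(1)=6, phi_ss(3)=-6; phi_tt(-1)=-120, phi_tt(1)=72, phi_tt(4)=-180.
Local maxima occur where both diagonal entries negative: (3, -1), (3, 4). Count: 2.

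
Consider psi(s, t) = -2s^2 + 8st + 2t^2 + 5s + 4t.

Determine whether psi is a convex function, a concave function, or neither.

neither

psi is quadratic, so its Hessian is the constant matrix H = [[-4, 8], [8, 4]].
det(H) = -80, tr(H) = 0.
det(H) < 0, so H is indefinite: neither convex nor concave.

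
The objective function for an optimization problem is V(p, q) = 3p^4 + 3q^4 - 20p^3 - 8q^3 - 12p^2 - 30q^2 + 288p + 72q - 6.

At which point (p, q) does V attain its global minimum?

(-2, -2)

V(p,q) separates as A(p) + B(q) − 6, so its minimum is min A + min B − 6.
A'(p) = 12(p - 4)(p - 3)(p + 2) vanishes at p ∈ {-2, 3, 4}; B'(q) = 12(q - 3)(q - 1)(q + 2) vanishes at q ∈ {-2, 1, 3}.
Local minima of A (where A''>0): A(-2)=-416, A(4)=448. Local minima of B: B(-2)=-152, B(3)=-27.
So the global minimum of V is A(-2) + B(-2) − 6 = -416 − 152 − 6 = -574, attained at (-2, -2).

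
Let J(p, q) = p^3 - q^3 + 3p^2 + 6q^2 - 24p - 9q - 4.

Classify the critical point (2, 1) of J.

local minimum

The mixed partial ∂²J/∂p∂q is 0, so the Hessian at any point is diag(J_pp, J_qq) = diag(6(p + 1), 6(-q + 2)).
At (2, 1): H = diag(18, 6).
Both eigenvalues are positive, so H is positive definite: a local minimum.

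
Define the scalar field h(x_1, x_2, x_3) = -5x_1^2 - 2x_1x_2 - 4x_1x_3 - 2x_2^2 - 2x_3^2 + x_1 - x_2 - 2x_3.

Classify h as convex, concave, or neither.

concave

h is quadratic, so its Hessian is the constant matrix H = [[-10, -2, -4], [-2, -4, 0], [-4, 0, -4]].
Leading principal minors: -10, 36, -80.
Signs alternate −, +, − ⇒ H ≺ 0 ⇒ concave.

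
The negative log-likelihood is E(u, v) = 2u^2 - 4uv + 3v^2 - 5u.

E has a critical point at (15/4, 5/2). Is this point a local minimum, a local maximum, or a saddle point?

The Hessian of E is constant: H = [[4, -4], [-4, 6]].
det(H) = 4·6 − (-4)² = 8.
det(H) > 0 and tr(H) = 10 > 0, so H is positive definite and the point is a local minimum.

local minimum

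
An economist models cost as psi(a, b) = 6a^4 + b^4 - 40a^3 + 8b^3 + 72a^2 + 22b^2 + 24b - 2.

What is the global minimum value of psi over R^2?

-11

psi(a,b) separates as P(a) + Q(b) − 2, so its minimum is min P + min Q − 2.
P'(a) = 24a(a - 3)(a - 2) vanishes at a ∈ {0, 2, 3}; Q'(b) = 4(b + 1)(b + 2)(b + 3) vanishes at b ∈ {-3, -2, -1}.
Local minima of P (where P''>0): P(0)=0, P(3)=54. Local minima of Q: Q(-3)=-9, Q(-1)=-9.
So the global minimum of psi is P(0) + Q(-3) − 2 = 0 − 9 − 2 = -11, attained at (0, -3).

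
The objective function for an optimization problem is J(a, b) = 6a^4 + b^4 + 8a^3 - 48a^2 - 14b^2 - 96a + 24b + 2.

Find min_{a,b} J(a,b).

-339

J(a,b) separates as P(a) + Q(b) + 2, so its minimum is min P + min Q + 2.
P'(a) = 24(a - 2)(a + 1)(a + 2) vanishes at a ∈ {-2, -1, 2}; Q'(b) = 4(b - 2)(b - 1)(b + 3) vanishes at b ∈ {-3, 1, 2}.
Local minima of P (where P''>0): P(-2)=32, P(2)=-224. Local minima of Q: Q(-3)=-117, Q(2)=8.
So the global minimum of J is P(2) + Q(-3) + 2 = -224 − 117 + 2 = -339, attained at (2, -3).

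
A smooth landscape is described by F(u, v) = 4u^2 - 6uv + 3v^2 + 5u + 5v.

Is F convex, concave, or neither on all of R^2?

convex

F is quadratic, so its Hessian is the constant matrix H = [[8, -6], [-6, 6]].
det(H) = 12, tr(H) = 14.
det(H) > 0 and tr(H) > 0, so H is positive definite everywhere: convex.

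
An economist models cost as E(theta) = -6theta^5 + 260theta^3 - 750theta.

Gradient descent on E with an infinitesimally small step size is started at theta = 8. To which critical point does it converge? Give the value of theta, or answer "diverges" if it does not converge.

diverges

E'(theta) = -30(theta - 5)(theta - 1)(theta + 1)(theta + 5), so E'(8) = -73710.
Gradient descent moves in the -E' direction, i.e. theta is increasing.
There is no critical point above theta=8, and E' keeps the same sign, so the iterate runs off to +∞.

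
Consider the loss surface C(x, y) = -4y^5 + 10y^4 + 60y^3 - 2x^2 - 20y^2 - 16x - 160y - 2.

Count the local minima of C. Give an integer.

C separates as a function of x plus a function of y, so ∇C=0 decouples.
∂C/∂x = -4(x + 4) = 0 at x ∈ {-4}; ∂C/∂y = -20(y - 4)(y - 1)(y + 1)(y + 2) = 0 at y ∈ {-2, -1, 1, 4}.
The Hessian is diagonal: diag(C_xx, C_yy). Second derivatives: C_xx(-4)=-4; C_yy(-2)=360, C_yy(-1)=-200, C_yy(1)=360, C_yy(4)=-1800.
Local minima occur where both diagonal entries positive: none. Count: 0.

0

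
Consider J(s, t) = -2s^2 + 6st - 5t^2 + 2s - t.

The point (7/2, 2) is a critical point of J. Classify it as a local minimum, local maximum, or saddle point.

The Hessian of J is constant: H = [[-4, 6], [6, -10]].
det(H) = (-4)·(-10) − 6² = 4.
det(H) > 0 and tr(H) = -14 < 0, so H is negative definite and the point is a local maximum.

local maximum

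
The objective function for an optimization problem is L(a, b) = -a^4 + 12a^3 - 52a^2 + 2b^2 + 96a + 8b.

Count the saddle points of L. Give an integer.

2

L separates as a function of a plus a function of b, so ∇L=0 decouples.
∂L/∂a = -4(a - 4)(a - 3)(a - 2) = 0 at a ∈ {2, 3, 4}; ∂L/∂b = 4(b + 2) = 0 at b ∈ {-2}.
The Hessian is diagonal: diag(L_aa, L_bb). Second derivatives: L_aa(2)=-8, L_aa(3)=4, L_aa(4)=-8; L_bb(-2)=4.
Saddle points occur where the two diagonal entries have opposite signs: (2, -2), (4, -2). Count: 2.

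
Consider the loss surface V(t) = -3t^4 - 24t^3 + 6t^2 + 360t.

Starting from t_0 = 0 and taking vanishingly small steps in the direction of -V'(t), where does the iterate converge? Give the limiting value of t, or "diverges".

-3

V'(t) = -12(t - 2)(t + 3)(t + 5), so V'(0) = 360.
Gradient descent moves in the -V' direction, i.e. t is decreasing.
The nearest critical point in that direction is t = -3, where V'' = 120 > 0 (a local minimum). The iterate converges there.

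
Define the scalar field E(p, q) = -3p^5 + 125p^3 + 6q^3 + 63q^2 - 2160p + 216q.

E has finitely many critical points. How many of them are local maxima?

E separates as a function of p plus a function of q, so ∇E=0 decouples.
∂E/∂p = -15(p - 4)(p - 3)(p + 3)(p + 4) = 0 at p ∈ {-4, -3, 3, 4}; ∂E/∂q = 18(q + 3)(q + 4) = 0 at q ∈ {-4, -3}.
The Hessian is diagonal: diag(E_pp, E_qq). Second derivatives: E_pp(-4)=840, E_pp(-3)=-630, E_pp(3)=630, E_pp(4)=-840; E_qq(-4)=-18, E_qq(-3)=18.
Local maxima occur where both diagonal entries negative: (-3, -4), (4, -4). Count: 2.

2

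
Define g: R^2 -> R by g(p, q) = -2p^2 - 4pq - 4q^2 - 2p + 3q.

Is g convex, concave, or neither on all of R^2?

concave

g is quadratic, so its Hessian is the constant matrix H = [[-4, -4], [-4, -8]].
det(H) = 16, tr(H) = -12.
det(H) > 0 and tr(H) < 0, so H is negative definite everywhere: concave.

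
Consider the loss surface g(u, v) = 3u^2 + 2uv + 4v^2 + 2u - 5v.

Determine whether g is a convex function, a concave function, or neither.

g is quadratic, so its Hessian is the constant matrix H = [[6, 2], [2, 8]].
det(H) = 44, tr(H) = 14.
det(H) > 0 and tr(H) > 0, so H is positive definite everywhere: convex.

convex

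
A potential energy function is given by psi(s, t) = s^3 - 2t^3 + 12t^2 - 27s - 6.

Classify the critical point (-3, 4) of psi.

The mixed partial ∂²psi/∂s∂t is 0, so the Hessian at any point is diag(psi_ss, psi_tt) = diag(6s, 12(-t + 2)).
At (-3, 4): H = diag(-18, -24).
Both eigenvalues are negative, so H is negative definite: a local maximum.

local maximum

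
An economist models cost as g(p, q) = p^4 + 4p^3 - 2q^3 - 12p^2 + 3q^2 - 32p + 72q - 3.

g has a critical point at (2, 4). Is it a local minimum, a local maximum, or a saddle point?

saddle point

The mixed partial ∂²g/∂p∂q is 0, so the Hessian at any point is diag(g_pp, g_qq) = diag(12(p^2 + 2p - 2), 6(-2q + 1)).
At (2, 4): H = diag(72, -42).
The eigenvalues have opposite signs, so H is indefinite: a saddle point.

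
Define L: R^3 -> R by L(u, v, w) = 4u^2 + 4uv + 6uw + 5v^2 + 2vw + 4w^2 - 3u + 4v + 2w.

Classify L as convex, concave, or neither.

L is quadratic, so its Hessian is the constant matrix H = [[8, 4, 6], [4, 10, 2], [6, 2, 8]].
Leading principal minors: 8, 64, 216.
All positive ⇒ H ≻ 0 ⇒ convex.

convex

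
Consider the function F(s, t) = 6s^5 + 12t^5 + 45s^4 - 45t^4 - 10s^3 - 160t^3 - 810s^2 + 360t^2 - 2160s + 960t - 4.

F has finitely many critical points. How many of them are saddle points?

F separates as a function of s plus a function of t, so ∇F=0 decouples.
∂F/∂s = 30(s - 3)(s + 2)(s + 3)(s + 4) = 0 at s ∈ {-4, -3, -2, 3}; ∂F/∂t = 60(t - 4)(t - 2)(t + 1)(t + 2) = 0 at t ∈ {-2, -1, 2, 4}.
The Hessian is diagonal: diag(F_ss, F_tt). Second derivatives: F_ss(-4)=-420, F_ss(-3)=180, F_ss(-2)=-300, F_ss(3)=6300; F_tt(-2)=-1440, F_tt(-1)=900, F_tt(2)=-1440, F_tt(4)=3600.
Saddle points occur where the two diagonal entries have opposite signs: (-4, -1), (-4, 4), (-3, -2), (-3, 2), (-2, -1), (-2, 4), (3, -2), (3, 2). Count: 8.

8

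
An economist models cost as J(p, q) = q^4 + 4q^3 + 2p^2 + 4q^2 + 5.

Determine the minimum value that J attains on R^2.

5

J(p,q) separates as A(p) + B(q) + 5, so its minimum is min A + min B + 5.
A'(p) = 4p vanishes at p ∈ {0}; B'(q) = 4q(q + 1)(q + 2) vanishes at q ∈ {-2, -1, 0}.
Local minima of A (where A''>0): A(0)=0. Local minima of B: B(-2)=0, B(0)=0.
So the global minimum of J is A(0) + B(-2) + 5 = 0 + 0 + 5 = 5, attained at (0, -2).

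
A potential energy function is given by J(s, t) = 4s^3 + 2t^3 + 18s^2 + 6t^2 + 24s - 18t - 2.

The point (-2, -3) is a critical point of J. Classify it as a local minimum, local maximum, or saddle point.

local maximum

The mixed partial ∂²J/∂s∂t is 0, so the Hessian at any point is diag(J_ss, J_tt) = diag(12(2s + 3), 12(t + 1)).
At (-2, -3): H = diag(-12, -24).
Both eigenvalues are negative, so H is negative definite: a local maximum.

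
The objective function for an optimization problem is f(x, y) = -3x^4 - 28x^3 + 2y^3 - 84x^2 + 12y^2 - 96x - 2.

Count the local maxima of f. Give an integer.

f separates as a function of x plus a function of y, so ∇f=0 decouples.
∂f/∂x = -12(x + 1)(x + 2)(x + 4) = 0 at x ∈ {-4, -2, -1}; ∂f/∂y = 6y(y + 4) = 0 at y ∈ {-4, 0}.
The Hessian is diagonal: diag(f_xx, f_yy). Second derivatives: f_xx(-4)=-72, f_xx(-2)=24, f_xx(-1)=-36; f_yy(-4)=-24, f_yy(0)=24.
Local maxima occur where both diagonal entries negative: (-4, -4), (-1, -4). Count: 2.

2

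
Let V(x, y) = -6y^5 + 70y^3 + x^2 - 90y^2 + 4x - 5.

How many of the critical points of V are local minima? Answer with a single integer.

2

V separates as a function of x plus a function of y, so ∇V=0 decouples.
∂V/∂x = 2(x + 2) = 0 at x ∈ {-2}; ∂V/∂y = -30y(y - 2)(y - 1)(y + 3) = 0 at y ∈ {-3, 0, 1, 2}.
The Hessian is diagonal: diag(V_xx, V_yy). Second derivatives: V_xx(-2)=2; V_yy(-3)=1800, V_yy(0)=-180, V_yy(1)=120, V_yy(2)=-300.
Local minima occur where both diagonal entries positive: (-2, -3), (-2, 1). Count: 2.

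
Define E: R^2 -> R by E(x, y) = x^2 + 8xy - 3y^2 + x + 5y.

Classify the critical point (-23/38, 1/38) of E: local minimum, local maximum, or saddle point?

The Hessian of E is constant: H = [[2, 8], [8, -6]].
det(H) = 2·(-6) − 8² = -76.
Since det(H) < 0, H is indefinite and the critical point is a saddle point.

saddle point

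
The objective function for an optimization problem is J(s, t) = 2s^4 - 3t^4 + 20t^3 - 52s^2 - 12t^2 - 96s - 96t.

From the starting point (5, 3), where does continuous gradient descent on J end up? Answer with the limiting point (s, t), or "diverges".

J is separable, so gradient descent decouples: s follows -∂J/∂s, t follows -∂J/∂t.
∂J/∂s = 8(s - 4)(s + 1)(s + 3); at s=5 this is 384, so s decreases.
∂J/∂t = -12(t - 4)(t - 2)(t + 1); at t=3 this is 48, so t decreases.
s converges to its nearest critical value 4 (a local min of the s-part); t converges to 2. The iterate converges to (4, 2).

(4, 2)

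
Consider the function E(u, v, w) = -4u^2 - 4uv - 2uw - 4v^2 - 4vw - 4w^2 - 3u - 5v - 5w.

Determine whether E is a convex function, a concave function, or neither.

concave

E is quadratic, so its Hessian is the constant matrix H = [[-8, -4, -2], [-4, -8, -4], [-2, -4, -8]].
Leading principal minors: -8, 48, -288.
Signs alternate −, +, − ⇒ H ≺ 0 ⇒ concave.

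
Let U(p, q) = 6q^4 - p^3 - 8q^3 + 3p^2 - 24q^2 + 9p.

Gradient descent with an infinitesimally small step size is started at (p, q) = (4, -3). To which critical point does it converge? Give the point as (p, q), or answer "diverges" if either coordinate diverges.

diverges

U is separable, so gradient descent decouples: p follows -∂U/∂p, q follows -∂U/∂q.
∂U/∂p = -3(p - 3)(p + 1); at p=4 this is -15, so p increases.
∂U/∂q = 24q(q - 2)(q + 1); at q=-3 this is -720, so q increases.
The p-coordinate has no critical point in that direction and runs off to infinity.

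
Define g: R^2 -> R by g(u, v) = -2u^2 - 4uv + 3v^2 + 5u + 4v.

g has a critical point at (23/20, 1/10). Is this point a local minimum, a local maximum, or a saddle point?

saddle point

The Hessian of g is constant: H = [[-4, -4], [-4, 6]].
det(H) = (-4)·6 − (-4)² = -40.
Since det(H) < 0, H is indefinite and the critical point is a saddle point.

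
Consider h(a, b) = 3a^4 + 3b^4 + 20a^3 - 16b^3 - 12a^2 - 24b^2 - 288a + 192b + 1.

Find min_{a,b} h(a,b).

-719

h(a,b) separates as P(a) + Q(b) + 1, so its minimum is min P + min Q + 1.
P'(a) = 12(a - 2)(a + 3)(a + 4) vanishes at a ∈ {-4, -3, 2}; Q'(b) = 12(b - 4)(b - 2)(b + 2) vanishes at b ∈ {-2, 2, 4}.
Local minima of P (where P''>0): P(-4)=448, P(2)=-416. Local minima of Q: Q(-2)=-304, Q(4)=128.
So the global minimum of h is P(2) + Q(-2) + 1 = -416 − 304 + 1 = -719, attained at (2, -2).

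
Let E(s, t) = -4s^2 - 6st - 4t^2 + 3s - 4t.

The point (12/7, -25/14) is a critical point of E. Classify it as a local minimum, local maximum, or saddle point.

local maximum

The Hessian of E is constant: H = [[-8, -6], [-6, -8]].
det(H) = (-8)·(-8) − (-6)² = 28.
det(H) > 0 and tr(H) = -16 < 0, so H is negative definite and the point is a local maximum.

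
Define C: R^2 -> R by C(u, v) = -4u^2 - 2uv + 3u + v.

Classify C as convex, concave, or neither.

C is quadratic, so its Hessian is the constant matrix H = [[-8, -2], [-2, 0]].
det(H) = -4, tr(H) = -8.
det(H) < 0, so H is indefinite: neither convex nor concave.

neither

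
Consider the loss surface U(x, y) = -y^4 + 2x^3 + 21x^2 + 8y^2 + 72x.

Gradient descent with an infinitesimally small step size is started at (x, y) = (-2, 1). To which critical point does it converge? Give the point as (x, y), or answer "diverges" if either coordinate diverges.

(-3, 0)

U is separable, so gradient descent decouples: x follows -∂U/∂x, y follows -∂U/∂y.
∂U/∂x = 6(x + 3)(x + 4); at x=-2 this is 12, so x decreases.
∂U/∂y = -4y(y - 2)(y + 2); at y=1 this is 12, so y decreases.
x converges to its nearest critical value -3 (a local min of the x-part); y converges to 0. The iterate converges to (-3, 0).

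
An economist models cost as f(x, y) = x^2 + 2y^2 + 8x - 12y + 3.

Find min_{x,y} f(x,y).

-31

f(x,y) separates as P(x) + Q(y) + 3, so its minimum is min P + min Q + 3.
P'(x) = 2x + 8 vanishes at x ∈ {-4}; Q'(y) = 4y - 12 vanishes at y ∈ {3}.
Local minima of P (where P''>0): P(-4)=-16. Local minima of Q: Q(3)=-18.
So the global minimum of f is P(-4) + Q(3) + 3 = -16 − 18 + 3 = -31, attained at (-4, 3).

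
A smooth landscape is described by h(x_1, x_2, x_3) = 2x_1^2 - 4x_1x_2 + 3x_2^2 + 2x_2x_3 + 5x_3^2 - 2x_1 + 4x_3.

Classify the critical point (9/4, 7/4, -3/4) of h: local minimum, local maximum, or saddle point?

The Hessian is constant: H = [[4, -4, 0], [-4, 6, 2], [0, 2, 10]].
Leading principal minors: Δ₁ = 4, Δ₂ = 8, Δ₃ = 64.
All leading minors are positive, so H is positive definite: a local minimum.

local minimum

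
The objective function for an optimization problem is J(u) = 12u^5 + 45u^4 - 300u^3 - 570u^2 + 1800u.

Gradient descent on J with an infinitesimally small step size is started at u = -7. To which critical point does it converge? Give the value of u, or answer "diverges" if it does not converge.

diverges

J'(u) = 60(u - 3)(u - 1)(u + 2)(u + 5), so J'(-7) = 48000.
Gradient descent moves in the -J' direction, i.e. u is decreasing.
There is no critical point below u=-7, and J' keeps the same sign, so the iterate runs off to −∞.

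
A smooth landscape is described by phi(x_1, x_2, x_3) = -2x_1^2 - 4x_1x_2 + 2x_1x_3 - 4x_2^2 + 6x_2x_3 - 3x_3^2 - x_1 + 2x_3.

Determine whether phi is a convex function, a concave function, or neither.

phi is quadratic, so its Hessian is the constant matrix H = [[-4, -4, 2], [-4, -8, 6], [2, 6, -6]].
Leading principal minors: -4, 16, -16.
Signs alternate −, +, − ⇒ H ≺ 0 ⇒ concave.

concave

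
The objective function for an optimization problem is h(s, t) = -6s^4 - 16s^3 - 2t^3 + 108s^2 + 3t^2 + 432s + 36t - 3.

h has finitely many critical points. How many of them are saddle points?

h separates as a function of s plus a function of t, so ∇h=0 decouples.
∂h/∂s = -24(s - 3)(s + 2)(s + 3) = 0 at s ∈ {-3, -2, 3}; ∂h/∂t = -6(t - 3)(t + 2) = 0 at t ∈ {-2, 3}.
The Hessian is diagonal: diag(h_ss, h_tt). Second derivatives: h_ss(-3)=-144, h_ss(-2)=120, h_ss(3)=-720; h_tt(-2)=30, h_tt(3)=-30.
Saddle points occur where the two diagonal entries have opposite signs: (-3, -2), (-2, 3), (3, -2). Count: 3.

3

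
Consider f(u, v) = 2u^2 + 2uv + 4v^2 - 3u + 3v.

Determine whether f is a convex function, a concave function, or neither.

convex

f is quadratic, so its Hessian is the constant matrix H = [[4, 2], [2, 8]].
det(H) = 28, tr(H) = 12.
det(H) > 0 and tr(H) > 0, so H is positive definite everywhere: convex.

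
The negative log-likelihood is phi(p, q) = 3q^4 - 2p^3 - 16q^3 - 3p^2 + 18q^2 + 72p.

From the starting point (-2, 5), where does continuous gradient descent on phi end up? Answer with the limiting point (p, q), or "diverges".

phi is separable, so gradient descent decouples: p follows -∂phi/∂p, q follows -∂phi/∂q.
∂phi/∂p = -6(p - 3)(p + 4); at p=-2 this is 60, so p decreases.
∂phi/∂q = 12q(q - 3)(q - 1); at q=5 this is 480, so q decreases.
p converges to its nearest critical value -4 (a local min of the p-part); q converges to 3. The iterate converges to (-4, 3).

(-4, 3)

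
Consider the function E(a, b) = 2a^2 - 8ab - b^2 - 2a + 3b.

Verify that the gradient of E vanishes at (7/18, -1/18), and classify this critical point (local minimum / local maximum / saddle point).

∇E = (4a - 8b - 2, -8a - 2b + 3); substituting (7/18, -1/18) gives ∇E = (0, 0), so (7/18, -1/18) is indeed a critical point.
The Hessian of E is constant: H = [[4, -8], [-8, -2]].
det(H) = 4·(-2) − (-8)² = -72.
Since det(H) < 0, H is indefinite and the critical point is a saddle point.

saddle point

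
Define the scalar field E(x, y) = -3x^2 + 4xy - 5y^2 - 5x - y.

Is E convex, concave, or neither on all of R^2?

concave

E is quadratic, so its Hessian is the constant matrix H = [[-6, 4], [4, -10]].
det(H) = 44, tr(H) = -16.
det(H) > 0 and tr(H) < 0, so H is negative definite everywhere: concave.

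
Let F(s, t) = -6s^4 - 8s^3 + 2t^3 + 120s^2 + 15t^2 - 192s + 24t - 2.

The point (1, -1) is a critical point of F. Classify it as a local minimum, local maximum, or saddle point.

The mixed partial ∂²F/∂s∂t is 0, so the Hessian at any point is diag(F_ss, F_tt) = diag(24(-3s^2 - 2s + 10), 6(2t + 5)).
At (1, -1): H = diag(120, 18).
Both eigenvalues are positive, so H is positive definite: a local minimum.

local minimum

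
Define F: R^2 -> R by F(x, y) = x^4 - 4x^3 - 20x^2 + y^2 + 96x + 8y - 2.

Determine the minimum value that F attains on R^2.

F(x,y) separates as P(x) + Q(y) − 2, so its minimum is min P + min Q − 2.
P'(x) = 4(x - 4)(x - 2)(x + 3) vanishes at x ∈ {-3, 2, 4}; Q'(y) = 2y + 8 vanishes at y ∈ {-4}.
Local minima of P (where P''>0): P(-3)=-279, P(4)=64. Local minima of Q: Q(-4)=-16.
So the global minimum of F is P(-3) + Q(-4) − 2 = -279 − 16 − 2 = -297, attained at (-3, -4).

-297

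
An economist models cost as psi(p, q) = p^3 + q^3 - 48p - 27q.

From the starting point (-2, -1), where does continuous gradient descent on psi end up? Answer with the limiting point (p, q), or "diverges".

psi is separable, so gradient descent decouples: p follows -∂psi/∂p, q follows -∂psi/∂q.
∂psi/∂p = 3(p - 4)(p + 4); at p=-2 this is -36, so p increases.
∂psi/∂q = 3(q - 3)(q + 3); at q=-1 this is -24, so q increases.
p converges to its nearest critical value 4 (a local min of the p-part); q converges to 3. The iterate converges to (4, 3).

(4, 3)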